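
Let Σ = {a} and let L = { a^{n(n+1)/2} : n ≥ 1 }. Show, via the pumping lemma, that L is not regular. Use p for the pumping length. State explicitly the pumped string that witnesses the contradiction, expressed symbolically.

Assume L is regular; let p be its pumping constant.
Take w = a^{p(p+1)/2} ∈ L with |w| = p(p+1)/2 ≥ p.
By the pumping lemma, w = xyz with |xy| ≤ p and |y| > 0.
Then y = a^k for some k with 1 ≤ k ≤ p.
Pump with i = 2: xy^2z = a^{p(p+1)/2+k}. Since 1 ≤ k ≤ p, p(p+1)/2 < p(p+1)/2+k ≤ p(p+1)/2+p < (p+1)(p+2)/2, so p(p+1)/2+k is strictly between consecutive triangular numbers. So xy^2z ∉ L.
Contradiction. Therefore L is not regular.

a^{p(p+1)/2+k}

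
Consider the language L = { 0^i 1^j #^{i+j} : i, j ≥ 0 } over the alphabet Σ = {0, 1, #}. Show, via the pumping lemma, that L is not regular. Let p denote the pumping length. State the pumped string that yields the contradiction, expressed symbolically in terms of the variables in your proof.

Suppose for contradiction that L is regular, and let p be the pumping length.
Take w = 0^p 1^p #^{2p} ∈ L (with i=j=p, i+j=2p), |w| = 4p ≥ p.
The pumping lemma gives a decomposition w = xyz where |xy| ≤ p and y is nonempty.
Because |xy| ≤ p and w begins with p copies of 0, we have y = 0^k with 1 ≤ k ≤ p.
Consider xy^2z = 0^{p+k} 1^p #^{2p}. Now the 0- and 1-counts sum to 2p+k, but the #-count is 2p ≠ 2p+k. So xy^2z ∉ L.
This is a contradiction; hence L is not regular.

0^{p+k} 1^p #^{2p}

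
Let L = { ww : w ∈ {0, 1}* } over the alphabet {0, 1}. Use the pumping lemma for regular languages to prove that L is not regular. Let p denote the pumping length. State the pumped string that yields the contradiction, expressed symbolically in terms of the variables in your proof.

Toward a contradiction, assume L is regular with pumping length p.
Take w = 0^p 1^p 0^p 1^p = uu where u = 0^p1^p; then w ∈ L and |w| = 4p ≥ p.
Write w = xyz as guaranteed by the lemma, with |xy| ≤ p and |y| ≥ 1.
Because |xy| ≤ p and w begins with p copies of 0, we have y = 0^k with 1 ≤ k ≤ p.
Pump with i = 2: xy^2z = 0^{p+k} 1^p 0^p 1^p, of length 4p+k. Suppose this equals vv. The string starts with 0 and ends with 1, so v does too; thus the boundary between the two copies of v is a 1→0 transition. There is exactly one such transition, at position 2p+k, so |v| = 2p+k and |vv| = 4p+2k ≠ 4p+k since k ≥ 1. So xy^2z ∉ L.
This is a contradiction; hence L is not regular.

0^{p+k} 1^p 0^p 1^p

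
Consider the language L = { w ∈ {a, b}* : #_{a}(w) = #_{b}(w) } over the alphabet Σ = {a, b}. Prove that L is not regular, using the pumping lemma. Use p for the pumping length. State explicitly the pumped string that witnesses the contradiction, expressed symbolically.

Suppose for contradiction that L is regular, and let p be the pumping length.
Choose w = a^p b^p ∈ L with |w| = 2p ≥ p.
By the pumping lemma, w = xyz with |xy| ≤ p and |y| > 0.
Since the first p symbols of w are all a's and |xy| ≤ p, y lies entirely in the leading a-block: y = a^k for some k with 1 ≤ k ≤ p.
Pump with i = 2: xy^2z = a^{p+k} b^p has p+k occurrences of a but only p of b. Since k ≥ 1 the counts differ, so xy^2z ∉ L.
This is a contradiction; hence L is not regular.

a^{p+k} b^p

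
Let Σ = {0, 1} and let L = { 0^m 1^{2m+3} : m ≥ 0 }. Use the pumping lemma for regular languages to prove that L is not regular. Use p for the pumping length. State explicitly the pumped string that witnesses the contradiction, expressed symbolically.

0^{p+k} 1^{2p+3}

Assume L is regular. Let p be the pumping length given by the pumping lemma.
Choose w = 0^p 1^{2p+3}, which is in L with |w| = 3p+3 ≥ p.
Write w = xyz as guaranteed by the lemma, with |xy| ≤ p and |y| > 0.
Since the first p symbols of w are all 0's and |xy| ≤ p, y lies entirely in the leading 0-block: y = 0^k for some k with 1 ≤ k ≤ p.
Pump with i = 2: xy^2z = 0^{p+k} 1^{2p+3}. For this to lie in L we would need 2p+3 = 2(p+k)+3, which forces k = 0. But k ≥ 1, so xy^2z ∉ L.
This contradicts the pumping lemma, so L is not regular.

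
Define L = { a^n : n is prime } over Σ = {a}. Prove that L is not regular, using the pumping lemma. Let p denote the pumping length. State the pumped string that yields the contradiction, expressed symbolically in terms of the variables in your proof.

a^{q(1+k)}

Suppose for contradiction that L is regular, and let p be the pumping length.
Let q be a prime with q ≥ p+2 (infinitely many primes exist), and take w = a^q ∈ L with |w| = q ≥ p.
By the pumping lemma, w = xyz with |xy| ≤ p and |y| ≥ 1.
Then y = a^k for some k with 1 ≤ k ≤ p.
Since 1 ≤ k ≤ p, |xz| = q-k. Pump with i = q+1: |xy^{q+1}z| = (q-k)+(q+1)k = q+qk = q(1+k), which is composite (both factors ≥ 2). So xy^{q+1}z = a^{q(1+k)} ∉ L.
Contradiction. Therefore L is not regular.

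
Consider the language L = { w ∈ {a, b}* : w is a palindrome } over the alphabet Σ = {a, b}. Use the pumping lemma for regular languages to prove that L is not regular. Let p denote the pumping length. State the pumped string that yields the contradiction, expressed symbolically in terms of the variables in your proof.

a^{p+k} b a^p

Assume L is regular. Let p be the pumping length given by the pumping lemma.
Take w = a^p b a^p, a palindrome of length 2p+1 ≥ p.
Write w = xyz as guaranteed by the lemma, with |xy| ≤ p and |y| > 0.
Since the first p symbols of w are all a's and |xy| ≤ p, y lies entirely in the leading a-block: y = a^k for some k with 1 ≤ k ≤ p.
Pump with i = 2: xy^2z = a^{p+k} b a^p. Its reverse is a^p b a^{p+k}, which differs from xy^2z since k ≥ 1. So xy^2z is not a palindrome and xy^2z ∉ L.
This contradicts the pumping lemma, so L is not regular.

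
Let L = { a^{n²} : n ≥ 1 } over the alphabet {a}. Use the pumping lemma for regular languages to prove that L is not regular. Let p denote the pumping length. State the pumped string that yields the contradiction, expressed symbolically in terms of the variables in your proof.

a^{p²+k}

Assume L is regular; let p be its pumping constant.
Take w = a^{p²} ∈ L with |w| = p² ≥ p.
Write w = xyz as guaranteed by the lemma, with |xy| ≤ p and |y| > 0.
Then y = a^k for some k with 1 ≤ k ≤ p.
Pump with i = 2: xy^2z = a^{p²+k}. Since 1 ≤ k ≤ p, p² < p²+k ≤ p²+p < (p+1)², so p²+k lies strictly between consecutive squares and is not a perfect square. So xy^2z ∉ L.
This contradicts the pumping lemma, so L is not regular.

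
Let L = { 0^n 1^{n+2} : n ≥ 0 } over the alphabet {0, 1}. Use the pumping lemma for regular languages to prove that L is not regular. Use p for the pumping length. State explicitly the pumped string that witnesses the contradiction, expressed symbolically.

0^{p+k} 1^{p+2}

Assume L is regular. Let p be the pumping length given by the pumping lemma.
Take w = 0^p 1^{p+2}. Then w ∈ L and |w| = 2p+2 ≥ p.
Write w = xyz as guaranteed by the lemma, with |xy| ≤ p and y is nonempty.
Since the first p symbols of w are all 0's and |xy| ≤ p, y lies entirely in the leading 0-block: y = 0^k for some k with 1 ≤ k ≤ p.
Pump with i = 2: xy^2z = 0^{p+k} 1^{p+2}. For this to lie in L we would need p+2 = (p+k)+2, which forces k = 0. But k ≥ 1, so xy^2z ∉ L.
Contradiction. Therefore L is not regular.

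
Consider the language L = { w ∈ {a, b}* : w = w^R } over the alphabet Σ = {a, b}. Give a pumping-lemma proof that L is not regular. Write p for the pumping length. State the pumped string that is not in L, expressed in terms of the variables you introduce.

Assume L is regular. Let p be the pumping length given by the pumping lemma.
Take w = a^p b a^p, a palindrome of length 2p+1 ≥ p.
Write w = xyz as guaranteed by the lemma, with |xy| ≤ p and |y| > 0.
Because |xy| ≤ p and w begins with p copies of a, we have y = a^k with 1 ≤ k ≤ p.
Pump with i = 2: xy^2z = a^{p+k} b a^p. Its reverse is a^p b a^{p+k}, which differs from xy^2z since k ≥ 1. So xy^2z is not a palindrome and xy^2z ∉ L.
This contradicts the pumping lemma, so L is not regular.

a^{p+k} b a^p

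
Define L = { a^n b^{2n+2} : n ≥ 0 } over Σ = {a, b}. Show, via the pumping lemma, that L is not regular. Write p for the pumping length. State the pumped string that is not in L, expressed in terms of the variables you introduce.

Assume L is regular. Let p be the pumping length given by the pumping lemma.
Let w = a^p b^{2p+2} ∈ L; note |w| = 3p+2 ≥ p.
Write w = xyz as guaranteed by the lemma, with |xy| ≤ p and |y| > 0.
The first p characters of w are a's, so xy (and hence y) consists only of a's. Write y = a^k, 1 ≤ k ≤ p.
Pump with i = 2: xy^2z = a^{p+k} b^{2p+2}. For this to lie in L we would need 2p+2 = 2(p+k)+2, which forces k = 0. But k ≥ 1, so xy^2z ∉ L.
This is a contradiction; hence L is not regular.

a^{p+k} b^{2p+2}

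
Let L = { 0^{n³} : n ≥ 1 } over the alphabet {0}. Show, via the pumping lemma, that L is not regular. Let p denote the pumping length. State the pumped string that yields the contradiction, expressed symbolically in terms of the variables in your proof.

0^{p³+k}

Assume L is regular. Let p be the pumping length given by the pumping lemma.
Take w = 0^{p³} ∈ L with |w| = p³ ≥ p.
Write w = xyz as guaranteed by the lemma, with |xy| ≤ p and y is nonempty.
Then y = 0^k for some k with 1 ≤ k ≤ p.
Pump with i = 2: xy^2z = 0^{p³+k}. Since 1 ≤ k ≤ p, p³ < p³+k ≤ p³+p < p³+3p²+3p+1 = (p+1)³, so p³+k is not a perfect cube. So xy^2z ∉ L.
This contradicts the pumping lemma, so L is not regular.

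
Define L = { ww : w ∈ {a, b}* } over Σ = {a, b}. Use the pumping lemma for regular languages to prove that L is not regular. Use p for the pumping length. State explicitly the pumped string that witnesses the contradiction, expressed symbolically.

a^{p+k} b^p a^p b^p

Toward a contradiction, assume L is regular with pumping length p.
Take w = a^p b^p a^p b^p = uu where u = a^pb^p; then w ∈ L and |w| = 4p ≥ p.
The pumping lemma gives a decomposition w = xyz where |xy| ≤ p and y is nonempty.
The first p characters of w are a's, so xy (and hence y) consists only of a's. Write y = a^k, 1 ≤ k ≤ p.
Pump with i = 2: xy^2z = a^{p+k} b^p a^p b^p, of length 4p+k. Suppose this equals vv. The string starts with a and ends with b, so v does too; thus the boundary between the two copies of v is a b→a transition. There is exactly one such transition, at position 2p+k, so |v| = 2p+k and |vv| = 4p+2k ≠ 4p+k since k ≥ 1. So xy^2z ∉ L.
This contradicts the pumping lemma, so L is not regular.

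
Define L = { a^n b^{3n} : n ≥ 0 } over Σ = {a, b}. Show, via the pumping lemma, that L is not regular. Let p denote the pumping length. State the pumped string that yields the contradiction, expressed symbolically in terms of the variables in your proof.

Assume L is regular; let p be its pumping constant.
Let w = a^p b^{3p} ∈ L; note |w| = 4p ≥ p.
Write w = xyz as guaranteed by the lemma, with |xy| ≤ p and |y| ≥ 1.
Since the first p symbols of w are all a's and |xy| ≤ p, y lies entirely in the leading a-block: y = a^k for some k with 1 ≤ k ≤ p.
Pump with i = 2: xy^2z = a^{p+k} b^{3p}. For this to lie in L we would need 3p = 3(p+k), which forces k = 0. But k ≥ 1, so xy^2z ∉ L.
Contradiction. Therefore L is not regular.

a^{p+k} b^{3p}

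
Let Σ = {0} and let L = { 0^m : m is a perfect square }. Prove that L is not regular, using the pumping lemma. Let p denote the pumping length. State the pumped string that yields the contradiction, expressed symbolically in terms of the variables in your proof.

Suppose for contradiction that L is regular, and let p be the pumping length.
Take w = 0^{p²} ∈ L with |w| = p² ≥ p.
The pumping lemma gives a decomposition w = xyz where |xy| ≤ p and |y| > 0.
Then y = 0^k for some k with 1 ≤ k ≤ p.
Pump with i = 2: xy^2z = 0^{p²+k}. Since 1 ≤ k ≤ p, p² < p²+k ≤ p²+p < (p+1)², so p²+k lies strictly between consecutive squares and is not a perfect square. So xy^2z ∉ L.
This is a contradiction; hence L is not regular.

0^{p²+k}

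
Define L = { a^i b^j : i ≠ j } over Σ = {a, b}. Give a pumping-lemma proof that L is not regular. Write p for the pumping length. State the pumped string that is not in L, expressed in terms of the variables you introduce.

a^{p+p!} b^{p+p!}

Assume L is regular. Let p be the pumping length given by the pumping lemma.
Choose w = a^p b^{p+p!}. Since p ≠ p+p!, w ∈ L; and |w| ≥ p.
By the pumping lemma, w = xyz with |xy| ≤ p and y is nonempty.
Because |xy| ≤ p and w begins with p copies of a, we have y = a^k with 1 ≤ k ≤ p.
Since 1 ≤ k ≤ p, k divides p!; set t = 1 + p!/k. Then xy^t z has p + (p!/k)·k = p + p! copies of a. Now the a-count equals the b-count, so i ≠ j fails. So xy^t z = a^{p+p!} b^{p+p!} ∉ L.
Contradiction. Therefore L is not regular.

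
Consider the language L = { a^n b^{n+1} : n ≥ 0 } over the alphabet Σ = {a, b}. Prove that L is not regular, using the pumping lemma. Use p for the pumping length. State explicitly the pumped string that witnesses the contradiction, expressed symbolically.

a^{p+k} b^{p+1}

Suppose for contradiction that L is regular, and let p be the pumping length.
Let w = a^p b^{p+1} ∈ L; note |w| = 2p+1 ≥ p.
By the pumping lemma, w = xyz with |xy| ≤ p and |y| ≥ 1.
Because |xy| ≤ p and w begins with p copies of a, we have y = a^k with 1 ≤ k ≤ p.
Pump with i = 2: xy^2z = a^{p+k} b^{p+1}. For this to lie in L we would need p+1 = (p+k)+1, which forces k = 0. But k ≥ 1, so xy^2z ∉ L.
Contradiction. Therefore L is not regular.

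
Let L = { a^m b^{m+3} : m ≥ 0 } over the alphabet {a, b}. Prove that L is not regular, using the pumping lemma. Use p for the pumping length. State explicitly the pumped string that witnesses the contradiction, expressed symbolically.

a^{p+k} b^{p+3}

Suppose for contradiction that L is regular, and let p be the pumping length.
Let w = a^p b^{p+3} ∈ L; note |w| = 2p+3 ≥ p.
Write w = xyz as guaranteed by the lemma, with |xy| ≤ p and |y| ≥ 1.
Because |xy| ≤ p and w begins with p copies of a, we have y = a^k with 1 ≤ k ≤ p.
Pump with i = 2: xy^2z = a^{p+k} b^{p+3}. For this to lie in L we would need p+3 = (p+k)+3, which forces k = 0. But k ≥ 1, so xy^2z ∉ L.
This is a contradiction; hence L is not regular.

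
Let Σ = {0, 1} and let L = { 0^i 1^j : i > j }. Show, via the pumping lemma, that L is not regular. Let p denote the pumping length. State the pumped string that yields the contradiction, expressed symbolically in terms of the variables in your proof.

Assume L is regular; let p be its pumping constant.
Choose w = 0^{p+1} 1^p ∈ L, with |w| = 2p+1 ≥ p.
By the pumping lemma, w = xyz with |xy| ≤ p and |y| ≥ 1.
Since the first p symbols of w are all 0's and |xy| ≤ p, y lies entirely in the leading 0-block: y = 0^k for some k with 1 ≤ k ≤ p.
Consider xy^0z = xz = 0^{p+1-k} 1^p. Since k ≥ 1, the 0-count p+1-k is at most p, so i > j fails; thus xz ∉ L.
Contradiction. Therefore L is not regular.

0^{p+1-k} 1^p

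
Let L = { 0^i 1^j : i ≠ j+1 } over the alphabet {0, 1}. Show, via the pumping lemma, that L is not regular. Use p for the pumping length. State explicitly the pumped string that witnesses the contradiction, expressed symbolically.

0^{p+p!} 1^{p+p!-1}

Toward a contradiction, assume L is regular with pumping length p.
Choose w = 0^p 1^{p+p!-1}. Since p ≠ (p+p!-1)+1 = p+p!, w ∈ L; and |w| ≥ p.
The pumping lemma gives a decomposition w = xyz where |xy| ≤ p and |y| > 0.
Since the first p symbols of w are all 0's and |xy| ≤ p, y lies entirely in the leading 0-block: y = 0^k for some k with 1 ≤ k ≤ p.
Since 1 ≤ k ≤ p, k divides p!; set t = 1 + p!/k. Then xy^t z has p + (p!/k)·k = p + p! copies of 0. Now the 0-count is p+p! and (1-count)+1 = (p+p!-1)+1 = p+p!, so i ≠ j+1 fails. So xy^t z = 0^{p+p!} 1^{p+p!-1} ∉ L.
This is a contradiction; hence L is not regular.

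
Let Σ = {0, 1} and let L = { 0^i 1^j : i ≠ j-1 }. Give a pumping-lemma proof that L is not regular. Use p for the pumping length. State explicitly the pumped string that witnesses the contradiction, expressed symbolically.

0^{p+p!} 1^{p+p!+1}

Assume L is regular. Let p be the pumping length given by the pumping lemma.
Choose w = 0^p 1^{p+p!+1}. Since p ≠ (p+p!+1)-1 = p+p!, w ∈ L; and |w| ≥ p.
The pumping lemma gives a decomposition w = xyz where |xy| ≤ p and y is nonempty.
Because |xy| ≤ p and w begins with p copies of 0, we have y = 0^k with 1 ≤ k ≤ p.
Since 1 ≤ k ≤ p, k divides p!; set t = 1 + p!/k. Then xy^t z has p + (p!/k)·k = p + p! copies of 0. Now the 0-count is p+p! and (1-count)-1 = (p+p!+1)-1 = p+p!, so i ≠ j-1 fails. So xy^t z = 0^{p+p!} 1^{p+p!+1} ∉ L.
Contradiction. Therefore L is not regular.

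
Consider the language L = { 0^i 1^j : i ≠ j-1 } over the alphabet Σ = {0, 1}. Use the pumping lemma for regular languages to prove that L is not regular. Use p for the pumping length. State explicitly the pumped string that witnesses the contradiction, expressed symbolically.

0^{p+p!} 1^{p+p!+1}

Assume L is regular; let p be its pumping constant.
Choose w = 0^p 1^{p+p!+1}. Since p ≠ (p+p!+1)-1 = p+p!, w ∈ L; and |w| ≥ p.
Write w = xyz as guaranteed by the lemma, with |xy| ≤ p and |y| ≥ 1.
Since the first p symbols of w are all 0's and |xy| ≤ p, y lies entirely in the leading 0-block: y = 0^k for some k with 1 ≤ k ≤ p.
Since 1 ≤ k ≤ p, k divides p!; set t = 1 + p!/k. Then xy^t z has p + (p!/k)·k = p + p! copies of 0. Now the 0-count is p+p! and (1-count)-1 = (p+p!+1)-1 = p+p!, so i ≠ j-1 fails. So xy^t z = 0^{p+p!} 1^{p+p!+1} ∉ L.
Contradiction. Therefore L is not regular.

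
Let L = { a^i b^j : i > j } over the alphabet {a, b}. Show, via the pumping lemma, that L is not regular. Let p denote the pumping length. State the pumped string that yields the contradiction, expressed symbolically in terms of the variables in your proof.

a^{p+1-k} b^p

Suppose for contradiction that L is regular, and let p be the pumping length.
Choose w = a^{p+1} b^p ∈ L, with |w| = 2p+1 ≥ p.
Write w = xyz as guaranteed by the lemma, with |xy| ≤ p and y is nonempty.
Because |xy| ≤ p and w begins with p copies of a, we have y = a^k with 1 ≤ k ≤ p.
Consider xy^0z = xz = a^{p+1-k} b^p. Since k ≥ 1, the a-count p+1-k is at most p, so i > j fails; thus xz ∉ L.
This contradicts the pumping lemma, so L is not regular.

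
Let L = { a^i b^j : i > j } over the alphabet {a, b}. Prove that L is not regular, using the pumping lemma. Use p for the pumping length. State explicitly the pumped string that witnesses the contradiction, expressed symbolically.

Assume L is regular. Let p be the pumping length given by the pumping lemma.
Choose w = a^{p+1} b^p ∈ L, with |w| = 2p+1 ≥ p.
The pumping lemma gives a decomposition w = xyz where |xy| ≤ p and |y| > 0.
The first p characters of w are a's, so xy (and hence y) consists only of a's. Write y = a^k, 1 ≤ k ≤ p.
Consider xy^0z = xz = a^{p+1-k} b^p. Since k ≥ 1, the a-count p+1-k is at most p, so i > j fails; thus xz ∉ L.
This is a contradiction; hence L is not regular.

a^{p+1-k} b^p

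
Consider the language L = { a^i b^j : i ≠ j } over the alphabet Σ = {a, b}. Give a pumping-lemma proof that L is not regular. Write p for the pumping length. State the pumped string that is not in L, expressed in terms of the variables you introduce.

Suppose for contradiction that L is regular, and let p be the pumping length.
Choose w = a^p b^{p+p!}. Since p ≠ p+p!, w ∈ L; and |w| ≥ p.
The pumping lemma gives a decomposition w = xyz where |xy| ≤ p and |y| > 0.
Since the first p symbols of w are all a's and |xy| ≤ p, y lies entirely in the leading a-block: y = a^k for some k with 1 ≤ k ≤ p.
Since 1 ≤ k ≤ p, k divides p!; set t = 1 + p!/k. Then xy^t z has p + (p!/k)·k = p + p! copies of a. Now the a-count equals the b-count, so i ≠ j fails. So xy^t z = a^{p+p!} b^{p+p!} ∉ L.
Contradiction. Therefore L is not regular.

a^{p+p!} b^{p+p!}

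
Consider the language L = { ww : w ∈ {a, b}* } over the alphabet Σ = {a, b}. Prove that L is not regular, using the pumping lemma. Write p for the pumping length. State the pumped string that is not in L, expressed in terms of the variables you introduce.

a^{p+k} b^p a^p b^p

Assume L is regular; let p be its pumping constant.
Take w = a^p b^p a^p b^p = uu where u = a^pb^p; then w ∈ L and |w| = 4p ≥ p.
Write w = xyz as guaranteed by the lemma, with |xy| ≤ p and y is nonempty.
Because |xy| ≤ p and w begins with p copies of a, we have y = a^k with 1 ≤ k ≤ p.
Pump with i = 2: xy^2z = a^{p+k} b^p a^p b^p, of length 4p+k. Suppose this equals vv. The string starts with a and ends with b, so v does too; thus the boundary between the two copies of v is a b→a transition. There is exactly one such transition, at position 2p+k, so |v| = 2p+k and |vv| = 4p+2k ≠ 4p+k since k ≥ 1. So xy^2z ∉ L.
Contradiction. Therefore L is not regular.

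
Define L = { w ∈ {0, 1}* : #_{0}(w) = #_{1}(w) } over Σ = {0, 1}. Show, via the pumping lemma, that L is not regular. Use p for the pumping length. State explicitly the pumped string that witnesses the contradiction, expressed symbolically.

0^{p+k} 1^p

Suppose for contradiction that L is regular, and let p be the pumping length.
Choose w = 0^p 1^p ∈ L with |w| = 2p ≥ p.
By the pumping lemma, w = xyz with |xy| ≤ p and |y| > 0.
The first p characters of w are 0's, so xy (and hence y) consists only of 0's. Write y = 0^k, 1 ≤ k ≤ p.
Pump with i = 2: xy^2z = 0^{p+k} 1^p has p+k occurrences of 0 but only p of 1. Since k ≥ 1 the counts differ, so xy^2z ∉ L.
This is a contradiction; hence L is not regular.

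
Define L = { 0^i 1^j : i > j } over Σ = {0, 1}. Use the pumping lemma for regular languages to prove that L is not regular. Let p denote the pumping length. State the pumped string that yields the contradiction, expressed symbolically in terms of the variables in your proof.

Assume L is regular; let p be its pumping constant.
Choose w = 0^{p+1} 1^p ∈ L, with |w| = 2p+1 ≥ p.
By the pumping lemma, w = xyz with |xy| ≤ p and y is nonempty.
The first p characters of w are 0's, so xy (and hence y) consists only of 0's. Write y = 0^k, 1 ≤ k ≤ p.
Consider xy^0z = xz = 0^{p+1-k} 1^p. Since k ≥ 1, the 0-count p+1-k is at most p, so i > j fails; thus xz ∉ L.
Contradiction. Therefore L is not regular.

0^{p+1-k} 1^p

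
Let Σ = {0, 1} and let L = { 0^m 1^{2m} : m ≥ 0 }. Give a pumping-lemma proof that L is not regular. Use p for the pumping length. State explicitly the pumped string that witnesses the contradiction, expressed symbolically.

0^{p+k} 1^{2p}

Toward a contradiction, assume L is regular with pumping length p.
Let w = 0^p 1^{2p} ∈ L; note |w| = 3p ≥ p.
Write w = xyz as guaranteed by the lemma, with |xy| ≤ p and y is nonempty.
Because |xy| ≤ p and w begins with p copies of 0, we have y = 0^k with 1 ≤ k ≤ p.
Pump with i = 2: xy^2z = 0^{p+k} 1^{2p}. For this to lie in L we would need 2p = 2(p+k), which forces k = 0. But k ≥ 1, so xy^2z ∉ L.
Contradiction. Therefore L is not regular.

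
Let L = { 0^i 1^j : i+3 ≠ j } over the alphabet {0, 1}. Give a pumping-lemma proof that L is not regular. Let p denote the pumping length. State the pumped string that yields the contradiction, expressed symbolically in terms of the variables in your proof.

0^{p+p!} 1^{p+p!+3}

Assume L is regular. Let p be the pumping length given by the pumping lemma.
Choose w = 0^p 1^{p+p!+3}. Since p ≠ (p+p!+3)-3 = p+p!, w ∈ L; and |w| ≥ p.
By the pumping lemma, w = xyz with |xy| ≤ p and |y| > 0.
Since the first p symbols of w are all 0's and |xy| ≤ p, y lies entirely in the leading 0-block: y = 0^k for some k with 1 ≤ k ≤ p.
Since 1 ≤ k ≤ p, k divides p!; set t = 1 + p!/k. Then xy^t z has p + (p!/k)·k = p + p! copies of 0. Now the 0-count is p+p! and (1-count)-3 = (p+p!+3)-3 = p+p!, so i+3 ≠ j fails. So xy^t z = 0^{p+p!} 1^{p+p!+3} ∉ L.
Contradiction. Therefore L is not regular.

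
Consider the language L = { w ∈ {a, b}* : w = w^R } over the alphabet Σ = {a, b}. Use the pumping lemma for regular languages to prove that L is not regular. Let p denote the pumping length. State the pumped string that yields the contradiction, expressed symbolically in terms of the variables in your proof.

a^{p+k} b a^p

Suppose for contradiction that L is regular, and let p be the pumping length.
Take w = a^p b a^p, a palindrome of length 2p+1 ≥ p.
Write w = xyz as guaranteed by the lemma, with |xy| ≤ p and |y| > 0.
Since the first p symbols of w are all a's and |xy| ≤ p, y lies entirely in the leading a-block: y = a^k for some k with 1 ≤ k ≤ p.
Pump with i = 2: xy^2z = a^{p+k} b a^p. Its reverse is a^p b a^{p+k}, which differs from xy^2z since k ≥ 1. So xy^2z is not a palindrome and xy^2z ∉ L.
This contradicts the pumping lemma, so L is not regular.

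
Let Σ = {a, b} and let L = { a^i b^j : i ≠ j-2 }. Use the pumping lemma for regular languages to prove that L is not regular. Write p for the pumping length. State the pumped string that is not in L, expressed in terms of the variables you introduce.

a^{p+p!} b^{p+p!+2}

Assume L is regular. Let p be the pumping length given by the pumping lemma.
Choose w = a^p b^{p+p!+2}. Since p ≠ (p+p!+2)-2 = p+p!, w ∈ L; and |w| ≥ p.
Write w = xyz as guaranteed by the lemma, with |xy| ≤ p and |y| ≥ 1.
Because |xy| ≤ p and w begins with p copies of a, we have y = a^k with 1 ≤ k ≤ p.
Since 1 ≤ k ≤ p, k divides p!; set t = 1 + p!/k. Then xy^t z has p + (p!/k)·k = p + p! copies of a. Now the a-count is p+p! and (b-count)-2 = (p+p!+2)-2 = p+p!, so i ≠ j-2 fails. So xy^t z = a^{p+p!} b^{p+p!+2} ∉ L.
This contradicts the pumping lemma, so L is not regular.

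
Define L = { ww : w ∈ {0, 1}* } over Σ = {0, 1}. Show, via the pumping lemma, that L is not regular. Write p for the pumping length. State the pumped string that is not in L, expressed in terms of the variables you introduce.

0^{p+k} 1^p 0^p 1^p

Toward a contradiction, assume L is regular with pumping length p.
Take w = 0^p 1^p 0^p 1^p = uu where u = 0^p1^p; then w ∈ L and |w| = 4p ≥ p.
By the pumping lemma, w = xyz with |xy| ≤ p and |y| > 0.
The first p characters of w are 0's, so xy (and hence y) consists only of 0's. Write y = 0^k, 1 ≤ k ≤ p.
Pump with i = 2: xy^2z = 0^{p+k} 1^p 0^p 1^p, of length 4p+k. Suppose this equals vv. The string starts with 0 and ends with 1, so v does too; thus the boundary between the two copies of v is a 1→0 transition. There is exactly one such transition, at position 2p+k, so |v| = 2p+k and |vv| = 4p+2k ≠ 4p+k since k ≥ 1. So xy^2z ∉ L.
This is a contradiction; hence L is not regular.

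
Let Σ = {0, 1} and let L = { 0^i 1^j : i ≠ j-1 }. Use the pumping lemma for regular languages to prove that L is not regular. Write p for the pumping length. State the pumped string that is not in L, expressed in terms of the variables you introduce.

0^{p+p!} 1^{p+p!+1}

Toward a contradiction, assume L is regular with pumping length p.
Choose w = 0^p 1^{p+p!+1}. Since p ≠ (p+p!+1)-1 = p+p!, w ∈ L; and |w| ≥ p.
Write w = xyz as guaranteed by the lemma, with |xy| ≤ p and y is nonempty.
Since the first p symbols of w are all 0's and |xy| ≤ p, y lies entirely in the leading 0-block: y = 0^k for some k with 1 ≤ k ≤ p.
Since 1 ≤ k ≤ p, k divides p!; set t = 1 + p!/k. Then xy^t z has p + (p!/k)·k = p + p! copies of 0. Now the 0-count is p+p! and (1-count)-1 = (p+p!+1)-1 = p+p!, so i ≠ j-1 fails. So xy^t z = 0^{p+p!} 1^{p+p!+1} ∉ L.
Contradiction. Therefore L is not regular.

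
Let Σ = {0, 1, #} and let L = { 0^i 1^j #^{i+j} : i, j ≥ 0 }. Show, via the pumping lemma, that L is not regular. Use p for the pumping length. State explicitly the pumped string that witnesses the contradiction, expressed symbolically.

0^{p+k} 1^p #^{2p}

Suppose for contradiction that L is regular, and let p be the pumping length.
Take w = 0^p 1^p #^{2p} ∈ L (with i=j=p, i+j=2p), |w| = 4p ≥ p.
By the pumping lemma, w = xyz with |xy| ≤ p and |y| > 0.
Since the first p symbols of w are all 0's and |xy| ≤ p, y lies entirely in the leading 0-block: y = 0^k for some k with 1 ≤ k ≤ p.
Consider xy^2z = 0^{p+k} 1^p #^{2p}. Now the 0- and 1-counts sum to 2p+k, but the #-count is 2p ≠ 2p+k. So xy^2z ∉ L.
Contradiction. Therefore L is not regular.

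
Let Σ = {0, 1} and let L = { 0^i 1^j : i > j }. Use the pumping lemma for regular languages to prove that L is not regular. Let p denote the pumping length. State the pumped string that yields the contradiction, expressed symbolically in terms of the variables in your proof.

Assume L is regular; let p be its pumping constant.
Choose w = 0^{p+1} 1^p ∈ L, with |w| = 2p+1 ≥ p.
By the pumping lemma, w = xyz with |xy| ≤ p and y is nonempty.
The first p characters of w are 0's, so xy (and hence y) consists only of 0's. Write y = 0^k, 1 ≤ k ≤ p.
Consider xy^0z = xz = 0^{p+1-k} 1^p. Since k ≥ 1, the 0-count p+1-k is at most p, so i > j fails; thus xz ∉ L.
This is a contradiction; hence L is not regular.

0^{p+1-k} 1^p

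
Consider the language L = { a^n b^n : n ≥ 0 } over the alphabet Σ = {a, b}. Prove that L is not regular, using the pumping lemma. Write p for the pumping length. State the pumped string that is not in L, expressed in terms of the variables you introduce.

Assume L is regular; let p be its pumping constant.
Take w = a^p b^p. Then w ∈ L and |w| = 2p ≥ p.
The pumping lemma gives a decomposition w = xyz where |xy| ≤ p and y is nonempty.
Because |xy| ≤ p and w begins with p copies of a, we have y = a^k with 1 ≤ k ≤ p.
Pump with i = 2: xy^2z = a^{p+k} b^p. For this to lie in L we would need p = p+k, which forces k = 0. But k ≥ 1, so xy^2z ∉ L.
Contradiction. Therefore L is not regular.

a^{p+k} b^p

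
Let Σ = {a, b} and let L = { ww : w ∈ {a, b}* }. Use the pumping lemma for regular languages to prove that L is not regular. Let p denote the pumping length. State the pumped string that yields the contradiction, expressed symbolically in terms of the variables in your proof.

Assume L is regular; let p be its pumping constant.
Take w = a^p b^p a^p b^p = uu where u = a^pb^p; then w ∈ L and |w| = 4p ≥ p.
By the pumping lemma, w = xyz with |xy| ≤ p and |y| ≥ 1.
Since the first p symbols of w are all a's and |xy| ≤ p, y lies entirely in the leading a-block: y = a^k for some k with 1 ≤ k ≤ p.
Pump with i = 2: xy^2z = a^{p+k} b^p a^p b^p, of length 4p+k. Suppose this equals vv. The string starts with a and ends with b, so v does too; thus the boundary between the two copies of v is a b→a transition. There is exactly one such transition, at position 2p+k, so |v| = 2p+k and |vv| = 4p+2k ≠ 4p+k since k ≥ 1. So xy^2z ∉ L.
Contradiction. Therefore L is not regular.

a^{p+k} b^p a^p b^p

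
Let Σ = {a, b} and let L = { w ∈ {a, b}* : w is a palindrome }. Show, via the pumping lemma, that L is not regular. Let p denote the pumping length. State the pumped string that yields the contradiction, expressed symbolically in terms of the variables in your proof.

a^{p+k} b a^p

Assume L is regular. Let p be the pumping length given by the pumping lemma.
Take w = a^p b a^p, a palindrome of length 2p+1 ≥ p.
By the pumping lemma, w = xyz with |xy| ≤ p and y is nonempty.
Since the first p symbols of w are all a's and |xy| ≤ p, y lies entirely in the leading a-block: y = a^k for some k with 1 ≤ k ≤ p.
Pump with i = 2: xy^2z = a^{p+k} b a^p. Its reverse is a^p b a^{p+k}, which differs from xy^2z since k ≥ 1. So xy^2z is not a palindrome and xy^2z ∉ L.
Contradiction. Therefore L is not regular.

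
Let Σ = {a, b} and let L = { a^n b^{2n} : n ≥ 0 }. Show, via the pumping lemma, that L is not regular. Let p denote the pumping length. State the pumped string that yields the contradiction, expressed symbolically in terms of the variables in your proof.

Suppose for contradiction that L is regular, and let p be the pumping length.
Take w = a^p b^{2p}. Then w ∈ L and |w| = 3p ≥ p.
Write w = xyz as guaranteed by the lemma, with |xy| ≤ p and |y| ≥ 1.
Because |xy| ≤ p and w begins with p copies of a, we have y = a^k with 1 ≤ k ≤ p.
Pump with i = 2: xy^2z = a^{p+k} b^{2p}. For this to lie in L we would need 2p = 2(p+k), which forces k = 0. But k ≥ 1, so xy^2z ∉ L.
This is a contradiction; hence L is not regular.

a^{p+k} b^{2p}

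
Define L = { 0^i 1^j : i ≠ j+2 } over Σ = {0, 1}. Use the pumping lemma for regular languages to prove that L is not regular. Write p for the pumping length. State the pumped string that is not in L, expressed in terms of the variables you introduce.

0^{p+p!} 1^{p+p!-2}

Suppose for contradiction that L is regular, and let p be the pumping length.
Choose w = 0^p 1^{p+p!-2}. Since p ≠ (p+p!-2)+2 = p+p!, w ∈ L; and |w| ≥ p.
The pumping lemma gives a decomposition w = xyz where |xy| ≤ p and y is nonempty.
Since the first p symbols of w are all 0's and |xy| ≤ p, y lies entirely in the leading 0-block: y = 0^k for some k with 1 ≤ k ≤ p.
Since 1 ≤ k ≤ p, k divides p!; set t = 1 + p!/k. Then xy^t z has p + (p!/k)·k = p + p! copies of 0. Now the 0-count is p+p! and (1-count)+2 = (p+p!-2)+2 = p+p!, so i ≠ j+2 fails. So xy^t z = 0^{p+p!} 1^{p+p!-2} ∉ L.
Contradiction. Therefore L is not regular.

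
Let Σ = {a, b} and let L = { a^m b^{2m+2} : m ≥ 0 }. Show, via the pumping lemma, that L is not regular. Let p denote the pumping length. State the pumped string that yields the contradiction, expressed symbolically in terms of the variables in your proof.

a^{p+k} b^{2p+2}

Suppose for contradiction that L is regular, and let p be the pumping length.
Let w = a^p b^{2p+2} ∈ L; note |w| = 3p+2 ≥ p.
By the pumping lemma, w = xyz with |xy| ≤ p and |y| ≥ 1.
Since the first p symbols of w are all a's and |xy| ≤ p, y lies entirely in the leading a-block: y = a^k for some k with 1 ≤ k ≤ p.
Pump with i = 2: xy^2z = a^{p+k} b^{2p+2}. For this to lie in L we would need 2p+2 = 2(p+k)+2, which forces k = 0. But k ≥ 1, so xy^2z ∉ L.
This is a contradiction; hence L is not regular.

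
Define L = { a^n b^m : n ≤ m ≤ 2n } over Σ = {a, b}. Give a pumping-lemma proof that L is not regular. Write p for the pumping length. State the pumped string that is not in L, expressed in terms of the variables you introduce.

a^{p+k} b^p

Assume L is regular; let p be its pumping constant.
Take w = a^p b^p ∈ L (since p ≤ p ≤ 2p), with |w| = 2p ≥ p.
By the pumping lemma, w = xyz with |xy| ≤ p and |y| ≥ 1.
Since the first p symbols of w are all a's and |xy| ≤ p, y lies entirely in the leading a-block: y = a^k for some k with 1 ≤ k ≤ p.
Pump with i = 2: xy^2z = a^{p+k} b^p. Now n = p+k > p = m, so the condition n ≤ m fails. Thus xy^2z ∉ L.
This is a contradiction; hence L is not regular.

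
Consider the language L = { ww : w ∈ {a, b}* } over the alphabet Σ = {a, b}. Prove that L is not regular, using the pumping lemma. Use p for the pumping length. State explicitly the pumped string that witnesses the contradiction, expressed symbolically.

Assume L is regular. Let p be the pumping length given by the pumping lemma.
Take w = a^p b^p a^p b^p = uu where u = a^pb^p; then w ∈ L and |w| = 4p ≥ p.
Write w = xyz as guaranteed by the lemma, with |xy| ≤ p and y is nonempty.
Since the first p symbols of w are all a's and |xy| ≤ p, y lies entirely in the leading a-block: y = a^k for some k with 1 ≤ k ≤ p.
Pump with i = 2: xy^2z = a^{p+k} b^p a^p b^p, of length 4p+k. Suppose this equals vv. The string starts with a and ends with b, so v does too; thus the boundary between the two copies of v is a b→a transition. There is exactly one such transition, at position 2p+k, so |v| = 2p+k and |vv| = 4p+2k ≠ 4p+k since k ≥ 1. So xy^2z ∉ L.
This contradicts the pumping lemma, so L is not regular.

a^{p+k} b^p a^p b^p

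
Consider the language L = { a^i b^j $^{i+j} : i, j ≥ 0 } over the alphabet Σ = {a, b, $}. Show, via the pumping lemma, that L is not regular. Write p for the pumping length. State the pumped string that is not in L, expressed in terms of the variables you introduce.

a^{p+k} b^p $^{2p}

Toward a contradiction, assume L is regular with pumping length p.
Take w = a^p b^p $^{2p} ∈ L (with i=j=p, i+j=2p), |w| = 4p ≥ p.
By the pumping lemma, w = xyz with |xy| ≤ p and y is nonempty.
Because |xy| ≤ p and w begins with p copies of a, we have y = a^k with 1 ≤ k ≤ p.
Consider xy^2z = a^{p+k} b^p $^{2p}. Now the a- and b-counts sum to 2p+k, but the $-count is 2p ≠ 2p+k. So xy^2z ∉ L.
This contradicts the pumping lemma, so L is not regular.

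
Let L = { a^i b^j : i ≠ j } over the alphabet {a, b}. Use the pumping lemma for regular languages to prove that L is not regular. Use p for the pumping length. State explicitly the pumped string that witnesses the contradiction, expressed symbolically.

a^{p+p!} b^{p+p!}

Assume L is regular; let p be its pumping constant.
Choose w = a^p b^{p+p!}. Since p ≠ p+p!, w ∈ L; and |w| ≥ p.
Write w = xyz as guaranteed by the lemma, with |xy| ≤ p and |y| ≥ 1.
Because |xy| ≤ p and w begins with p copies of a, we have y = a^k with 1 ≤ k ≤ p.
Since 1 ≤ k ≤ p, k divides p!; set t = 1 + p!/k. Then xy^t z has p + (p!/k)·k = p + p! copies of a. Now the a-count equals the b-count, so i ≠ j fails. So xy^t z = a^{p+p!} b^{p+p!} ∉ L.
This is a contradiction; hence L is not regular.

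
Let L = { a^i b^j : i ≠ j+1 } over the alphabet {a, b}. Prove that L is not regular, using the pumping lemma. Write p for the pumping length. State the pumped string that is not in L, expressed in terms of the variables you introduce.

Toward a contradiction, assume L is regular with pumping length p.
Choose w = a^p b^{p+p!-1}. Since p ≠ (p+p!-1)+1 = p+p!, w ∈ L; and |w| ≥ p.
The pumping lemma gives a decomposition w = xyz where |xy| ≤ p and y is nonempty.
Since the first p symbols of w are all a's and |xy| ≤ p, y lies entirely in the leading a-block: y = a^k for some k with 1 ≤ k ≤ p.
Since 1 ≤ k ≤ p, k divides p!; set t = 1 + p!/k. Then xy^t z has p + (p!/k)·k = p + p! copies of a. Now the a-count is p+p! and (b-count)+1 = (p+p!-1)+1 = p+p!, so i ≠ j+1 fails. So xy^t z = a^{p+p!} b^{p+p!-1} ∉ L.
Contradiction. Therefore L is not regular.

a^{p+p!} b^{p+p!-1}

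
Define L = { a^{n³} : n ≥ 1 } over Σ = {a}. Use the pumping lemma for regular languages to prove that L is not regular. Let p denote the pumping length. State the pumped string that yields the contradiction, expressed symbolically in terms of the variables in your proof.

Assume L is regular; let p be its pumping constant.
Take w = a^{p³} ∈ L with |w| = p³ ≥ p.
By the pumping lemma, w = xyz with |xy| ≤ p and |y| ≥ 1.
Then y = a^k for some k with 1 ≤ k ≤ p.
Pump with i = 2: xy^2z = a^{p³+k}. Since 1 ≤ k ≤ p, p³ < p³+k ≤ p³+p < p³+3p²+3p+1 = (p+1)³, so p³+k is not a perfect cube. So xy^2z ∉ L.
This is a contradiction; hence L is not regular.

a^{p³+k}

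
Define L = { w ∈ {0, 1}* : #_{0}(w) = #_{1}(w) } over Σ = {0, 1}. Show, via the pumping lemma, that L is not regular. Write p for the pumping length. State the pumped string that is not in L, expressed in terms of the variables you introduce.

0^{p+k} 1^p

Suppose for contradiction that L is regular, and let p be the pumping length.
Choose w = 0^p 1^p ∈ L with |w| = 2p ≥ p.
The pumping lemma gives a decomposition w = xyz where |xy| ≤ p and |y| > 0.
Since the first p symbols of w are all 0's and |xy| ≤ p, y lies entirely in the leading 0-block: y = 0^k for some k with 1 ≤ k ≤ p.
Pump with i = 2: xy^2z = 0^{p+k} 1^p has p+k occurrences of 0 but only p of 1. Since k ≥ 1 the counts differ, so xy^2z ∉ L.
Contradiction. Therefore L is not regular.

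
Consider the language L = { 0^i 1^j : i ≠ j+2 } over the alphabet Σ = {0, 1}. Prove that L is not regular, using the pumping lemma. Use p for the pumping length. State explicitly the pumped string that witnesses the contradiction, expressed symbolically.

Toward a contradiction, assume L is regular with pumping length p.
Choose w = 0^p 1^{p+p!-2}. Since p ≠ (p+p!-2)+2 = p+p!, w ∈ L; and |w| ≥ p.
The pumping lemma gives a decomposition w = xyz where |xy| ≤ p and |y| ≥ 1.
The first p characters of w are 0's, so xy (and hence y) consists only of 0's. Write y = 0^k, 1 ≤ k ≤ p.
Since 1 ≤ k ≤ p, k divides p!; set t = 1 + p!/k. Then xy^t z has p + (p!/k)·k = p + p! copies of 0. Now the 0-count is p+p! and (1-count)+2 = (p+p!-2)+2 = p+p!, so i ≠ j+2 fails. So xy^t z = 0^{p+p!} 1^{p+p!-2} ∉ L.
This contradicts the pumping lemma, so L is not regular.

0^{p+p!} 1^{p+p!-2}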